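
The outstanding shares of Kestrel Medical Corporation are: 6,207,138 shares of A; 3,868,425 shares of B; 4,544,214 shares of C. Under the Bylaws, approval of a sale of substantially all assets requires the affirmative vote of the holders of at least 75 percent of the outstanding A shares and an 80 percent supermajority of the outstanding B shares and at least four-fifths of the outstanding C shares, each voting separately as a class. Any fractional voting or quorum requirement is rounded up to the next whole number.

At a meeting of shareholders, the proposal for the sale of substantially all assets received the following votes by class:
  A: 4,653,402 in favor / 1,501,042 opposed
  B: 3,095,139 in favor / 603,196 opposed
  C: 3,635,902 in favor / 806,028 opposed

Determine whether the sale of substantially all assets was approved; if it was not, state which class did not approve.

A: 3/4 of 6207138 = 4655353.50, rounded up to 4655354; 4,655,354 required, 4,653,402 in favor — not approved.
B: 4/5 of 3868425 = 3094740; 3,094,740 required, 3,095,139 in favor — approved.
C: 4/5 of 4544214 = 3635371.20, rounded up to 3635372; 3,635,372 required, 3,635,902 in favor — approved.

Not approved — the A shares did not give the required vote.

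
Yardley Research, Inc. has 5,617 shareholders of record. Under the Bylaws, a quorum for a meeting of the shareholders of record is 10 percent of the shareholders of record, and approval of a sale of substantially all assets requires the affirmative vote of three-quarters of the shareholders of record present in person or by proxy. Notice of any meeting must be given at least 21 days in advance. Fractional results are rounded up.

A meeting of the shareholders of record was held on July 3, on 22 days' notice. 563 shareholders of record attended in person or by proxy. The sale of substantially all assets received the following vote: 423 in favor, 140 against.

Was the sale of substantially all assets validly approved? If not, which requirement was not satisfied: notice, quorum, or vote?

Notice: 22 days given; 21 required. Satisfied.
Quorum: 10% of 5,617 = 561.70, rounded up to 562; 563 present. Satisfied.
Vote: requires three-fourths of those present (563); 3/4 of 563 = 422.25, rounded up to 423, so 423 needed; 423 in favor. Satisfied.

Valid — all requirements satisfied.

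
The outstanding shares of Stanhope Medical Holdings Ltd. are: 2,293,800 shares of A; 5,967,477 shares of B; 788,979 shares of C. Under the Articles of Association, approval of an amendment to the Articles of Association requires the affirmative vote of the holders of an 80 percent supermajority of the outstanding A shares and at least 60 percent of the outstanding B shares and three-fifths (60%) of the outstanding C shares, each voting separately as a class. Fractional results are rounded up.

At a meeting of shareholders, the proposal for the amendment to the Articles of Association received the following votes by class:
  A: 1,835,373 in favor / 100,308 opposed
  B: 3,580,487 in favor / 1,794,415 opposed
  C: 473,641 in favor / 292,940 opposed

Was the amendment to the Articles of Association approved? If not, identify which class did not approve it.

Approved — every class gave the required vote.

A: 4/5 of 2293800 = 1835040; 1,835,040 required, 1,835,373 in favor — approved.
B: 3/5 of 5967477 = 3580486.20, rounded up to 3580487; 3,580,487 required, 3,580,487 in favor — approved.
C: 3/5 of 788979 = 473387.40, rounded up to 473388; 473,388 required, 473,641 in favor — approved.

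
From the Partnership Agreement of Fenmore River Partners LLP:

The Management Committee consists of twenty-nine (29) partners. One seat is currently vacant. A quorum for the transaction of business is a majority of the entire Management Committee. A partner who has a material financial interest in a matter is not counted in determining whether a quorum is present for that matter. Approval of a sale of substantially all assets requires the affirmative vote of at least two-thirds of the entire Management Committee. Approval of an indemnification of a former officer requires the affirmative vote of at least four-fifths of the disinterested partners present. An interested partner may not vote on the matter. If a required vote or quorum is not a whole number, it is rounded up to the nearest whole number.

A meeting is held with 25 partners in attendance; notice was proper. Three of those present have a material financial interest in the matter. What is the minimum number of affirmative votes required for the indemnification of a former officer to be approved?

18

The indemnification of a former officer requires four-fifths of the disinterested partners present (25 − 3 = 22).
4/5 of 22 = 17.60, rounded up to 18.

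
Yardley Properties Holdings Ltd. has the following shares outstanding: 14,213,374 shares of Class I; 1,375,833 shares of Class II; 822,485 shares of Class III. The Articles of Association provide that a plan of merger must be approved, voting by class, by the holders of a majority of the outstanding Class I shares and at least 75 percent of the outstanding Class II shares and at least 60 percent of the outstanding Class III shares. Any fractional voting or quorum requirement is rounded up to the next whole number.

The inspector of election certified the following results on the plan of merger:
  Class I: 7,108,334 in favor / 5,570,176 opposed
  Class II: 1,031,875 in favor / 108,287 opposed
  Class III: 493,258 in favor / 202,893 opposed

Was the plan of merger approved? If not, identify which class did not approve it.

Not approved — the Class III shares did not give the required vote.

Class I: a majority of 14213374 is 7106688; 7,106,688 required, 7,108,334 in favor — approved.
Class II: 3/4 of 1375833 = 1031874.75, rounded up to 1031875; 1,031,875 required, 1,031,875 in favor — approved.
Class III: 3/5 of 822485 = 493491; 493,491 required, 493,258 in favor — not approved.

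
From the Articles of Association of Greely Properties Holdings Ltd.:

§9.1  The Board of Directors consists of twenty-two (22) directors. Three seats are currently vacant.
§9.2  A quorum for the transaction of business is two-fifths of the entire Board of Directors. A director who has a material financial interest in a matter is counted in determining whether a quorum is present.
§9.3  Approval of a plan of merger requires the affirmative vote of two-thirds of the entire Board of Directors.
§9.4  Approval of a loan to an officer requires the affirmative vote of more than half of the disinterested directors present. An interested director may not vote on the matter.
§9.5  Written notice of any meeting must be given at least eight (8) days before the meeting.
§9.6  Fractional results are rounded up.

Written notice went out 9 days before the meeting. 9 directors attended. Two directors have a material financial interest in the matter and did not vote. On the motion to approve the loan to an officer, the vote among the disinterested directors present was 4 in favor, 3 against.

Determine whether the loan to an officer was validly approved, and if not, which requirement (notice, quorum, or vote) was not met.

Notice: 9 days given; 8 required (9 ≥ 8). Satisfied.
Quorum: 9 present (interested directors count toward quorum); quorum is 9. Satisfied.
Vote: the loan to an officer requires a majority of the disinterested directors present (9 − 2 = 7). A majority of 7 is 4, so 4 affirmative votes are needed; 4 voted in favor. Satisfied.

Valid — all requirements satisfied.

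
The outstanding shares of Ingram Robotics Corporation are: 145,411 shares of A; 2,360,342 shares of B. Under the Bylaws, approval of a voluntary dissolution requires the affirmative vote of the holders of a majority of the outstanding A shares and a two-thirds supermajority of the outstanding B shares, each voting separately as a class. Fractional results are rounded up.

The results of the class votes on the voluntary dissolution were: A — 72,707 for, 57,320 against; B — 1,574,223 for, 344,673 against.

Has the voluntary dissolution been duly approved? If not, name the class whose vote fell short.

A: a majority of 145411 is 72706; 72,706 required, 72,707 in favor — approved.
B: 2/3 of 2360342 = 1573561.33, rounded up to 1573562; 1,573,562 required, 1,574,223 in favor — approved.

Approved — every class gave the required vote.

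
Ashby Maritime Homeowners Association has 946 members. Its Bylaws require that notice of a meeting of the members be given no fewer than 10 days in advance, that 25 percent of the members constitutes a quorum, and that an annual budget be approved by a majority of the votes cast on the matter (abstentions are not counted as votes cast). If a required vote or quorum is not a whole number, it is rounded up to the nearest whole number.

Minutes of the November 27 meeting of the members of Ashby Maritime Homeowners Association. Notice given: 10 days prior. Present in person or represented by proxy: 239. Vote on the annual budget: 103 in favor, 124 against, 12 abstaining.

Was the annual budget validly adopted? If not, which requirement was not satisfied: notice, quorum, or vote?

Invalid — vote requirement not satisfied.

Notice: 10 days given; 10 required. Satisfied.
Quorum: 25% of 946 = 236.50, rounded up to 237; 239 present. Satisfied.
Vote: requires a majority of the votes cast (239 − 12 abstaining = 227); a majority of 227 is 114, so 114 needed; 103 in favor. Not satisfied.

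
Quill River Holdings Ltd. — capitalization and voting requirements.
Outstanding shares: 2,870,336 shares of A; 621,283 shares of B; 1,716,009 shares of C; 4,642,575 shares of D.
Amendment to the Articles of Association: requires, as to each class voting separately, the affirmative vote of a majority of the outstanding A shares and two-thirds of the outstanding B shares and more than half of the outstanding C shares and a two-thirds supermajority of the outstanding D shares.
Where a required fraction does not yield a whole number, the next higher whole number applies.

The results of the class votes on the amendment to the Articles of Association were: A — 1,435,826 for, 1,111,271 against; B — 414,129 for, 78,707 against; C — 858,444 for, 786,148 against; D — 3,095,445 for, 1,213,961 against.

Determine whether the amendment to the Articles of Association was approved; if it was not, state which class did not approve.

A: a majority of 2870336 is 1435169; 1,435,169 required, 1,435,826 in favor — approved.
B: 2/3 of 621283 = 414188.67, rounded up to 414189; 414,189 required, 414,129 in favor — not approved.
C: a majority of 1716009 is 858005; 858,005 required, 858,444 in favor — approved.
D: 2/3 of 4642575 = 3095050; 3,095,050 required, 3,095,445 in favor — approved.

Not approved — the B shares did not give the required vote.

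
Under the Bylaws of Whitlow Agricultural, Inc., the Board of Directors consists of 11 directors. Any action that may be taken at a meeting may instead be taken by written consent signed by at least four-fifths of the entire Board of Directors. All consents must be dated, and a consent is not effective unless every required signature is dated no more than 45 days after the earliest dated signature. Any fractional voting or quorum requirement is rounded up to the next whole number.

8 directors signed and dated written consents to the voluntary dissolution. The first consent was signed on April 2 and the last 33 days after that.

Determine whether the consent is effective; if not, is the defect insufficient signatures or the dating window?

Not effective — insufficient signatures.

Signatures required: at least four-fifths of 11 — 4/5 of 11 = 8.80, rounded up to 9, so 9 needed; 8 signed. Insufficient.
Dating window: the latest signature is 33 days after the earliest; the limit is 45 days. Within the window.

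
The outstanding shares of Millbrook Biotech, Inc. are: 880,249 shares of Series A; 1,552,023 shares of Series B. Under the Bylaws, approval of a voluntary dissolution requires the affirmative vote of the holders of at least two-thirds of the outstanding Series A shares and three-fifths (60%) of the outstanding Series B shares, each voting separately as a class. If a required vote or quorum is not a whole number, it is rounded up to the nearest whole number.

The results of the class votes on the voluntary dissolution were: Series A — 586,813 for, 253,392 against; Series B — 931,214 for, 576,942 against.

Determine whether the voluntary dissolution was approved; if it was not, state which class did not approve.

Not approved — the Series A shares did not give the required vote.

Series A: 2/3 of 880249 = 586832.67, rounded up to 586833; 586,833 required, 586,813 in favor — not approved.
Series B: 3/5 of 1552023 = 931213.80, rounded up to 931214; 931,214 required, 931,214 in favor — approved.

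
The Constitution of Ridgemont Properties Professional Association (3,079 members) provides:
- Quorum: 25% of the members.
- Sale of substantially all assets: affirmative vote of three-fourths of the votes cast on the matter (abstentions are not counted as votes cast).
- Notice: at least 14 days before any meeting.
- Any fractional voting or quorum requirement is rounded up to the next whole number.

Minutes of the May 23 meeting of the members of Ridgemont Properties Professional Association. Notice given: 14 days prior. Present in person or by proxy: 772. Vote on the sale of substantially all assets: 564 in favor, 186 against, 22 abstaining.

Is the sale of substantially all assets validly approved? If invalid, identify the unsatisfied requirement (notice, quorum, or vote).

Notice: 14 days given; 14 required. Satisfied.
Quorum: 25% of 3,079 = 769.75, rounded up to 770; 772 present. Satisfied.
Vote: requires three-fourths of the votes cast (772 − 22 abstaining = 750); 3/4 of 750 = 562.50, rounded up to 563, so 563 needed; 564 in favor. Satisfied.

Valid — all requirements satisfied.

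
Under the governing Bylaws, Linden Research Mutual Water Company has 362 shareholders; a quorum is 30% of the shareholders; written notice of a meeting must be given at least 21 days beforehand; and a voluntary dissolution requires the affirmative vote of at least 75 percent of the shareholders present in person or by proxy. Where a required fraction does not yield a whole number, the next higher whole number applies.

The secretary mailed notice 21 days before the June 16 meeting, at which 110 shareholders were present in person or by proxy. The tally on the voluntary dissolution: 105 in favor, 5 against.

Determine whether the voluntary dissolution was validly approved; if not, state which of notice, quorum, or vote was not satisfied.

Valid — all requirements satisfied.

Notice: 21 days given; 21 required. Satisfied.
Quorum: 30% of 362 = 108.60, rounded up to 109; 110 present. Satisfied.
Vote: requires three-fourths of those present (110); 3/4 of 110 = 82.50, rounded up to 83, so 83 needed; 105 in favor. Satisfied.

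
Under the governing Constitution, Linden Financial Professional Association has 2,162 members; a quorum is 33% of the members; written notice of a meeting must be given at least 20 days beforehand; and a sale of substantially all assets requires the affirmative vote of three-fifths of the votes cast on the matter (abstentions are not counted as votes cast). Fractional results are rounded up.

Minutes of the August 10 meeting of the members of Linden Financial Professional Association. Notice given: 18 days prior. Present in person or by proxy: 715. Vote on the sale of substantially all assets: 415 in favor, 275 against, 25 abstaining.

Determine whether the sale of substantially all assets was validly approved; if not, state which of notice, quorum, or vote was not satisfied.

Notice: 18 days given; 20 required. Not satisfied.
Quorum: 33% of 2,162 = 713.46, rounded up to 714; 715 present. Satisfied.
Vote: requires three-fifths of the votes cast (715 − 25 abstaining = 690); 3/5 of 690 = 414, so 414 needed; 415 in favor. Satisfied.

Invalid — notice requirement not satisfied.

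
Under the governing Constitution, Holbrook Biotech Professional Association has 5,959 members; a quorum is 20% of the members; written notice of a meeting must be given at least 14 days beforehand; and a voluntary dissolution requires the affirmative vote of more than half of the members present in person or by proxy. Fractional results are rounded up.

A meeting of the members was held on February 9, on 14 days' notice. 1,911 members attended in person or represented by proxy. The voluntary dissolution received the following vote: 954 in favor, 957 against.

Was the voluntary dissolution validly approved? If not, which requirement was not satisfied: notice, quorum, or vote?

Notice: 14 days given; 14 required. Satisfied.
Quorum: 20% of 5,959 = 1,191.80, rounded up to 1,192; 1,911 present. Satisfied.
Vote: requires a majority of those present (1,911); a majority of 1911 is 956, so 956 needed; 954 in favor. Not satisfied.

Invalid — vote requirement not satisfied.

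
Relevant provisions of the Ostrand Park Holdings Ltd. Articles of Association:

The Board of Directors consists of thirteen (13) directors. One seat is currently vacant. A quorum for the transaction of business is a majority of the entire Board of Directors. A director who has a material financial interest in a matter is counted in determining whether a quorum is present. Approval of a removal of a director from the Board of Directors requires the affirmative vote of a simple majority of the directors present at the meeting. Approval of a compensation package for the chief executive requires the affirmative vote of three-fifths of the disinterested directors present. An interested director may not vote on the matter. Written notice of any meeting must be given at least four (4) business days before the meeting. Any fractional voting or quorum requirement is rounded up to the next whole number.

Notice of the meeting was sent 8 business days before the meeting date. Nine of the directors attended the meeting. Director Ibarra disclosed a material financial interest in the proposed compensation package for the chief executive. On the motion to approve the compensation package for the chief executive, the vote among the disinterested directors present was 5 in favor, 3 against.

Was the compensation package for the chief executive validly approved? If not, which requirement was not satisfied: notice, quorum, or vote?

Notice: 8 business days given; 4 required (8 ≥ 4). Satisfied.
Quorum: 9 present (interested directors count toward quorum); quorum is 7. Satisfied.
Vote: the compensation package for the chief executive requires three-fifths of the disinterested directors present (9 − 1 = 8). 3/5 of 8 = 4.80, rounded up to 5, so 5 affirmative votes are needed; 5 voted in favor. Satisfied.

Valid — all requirements satisfied.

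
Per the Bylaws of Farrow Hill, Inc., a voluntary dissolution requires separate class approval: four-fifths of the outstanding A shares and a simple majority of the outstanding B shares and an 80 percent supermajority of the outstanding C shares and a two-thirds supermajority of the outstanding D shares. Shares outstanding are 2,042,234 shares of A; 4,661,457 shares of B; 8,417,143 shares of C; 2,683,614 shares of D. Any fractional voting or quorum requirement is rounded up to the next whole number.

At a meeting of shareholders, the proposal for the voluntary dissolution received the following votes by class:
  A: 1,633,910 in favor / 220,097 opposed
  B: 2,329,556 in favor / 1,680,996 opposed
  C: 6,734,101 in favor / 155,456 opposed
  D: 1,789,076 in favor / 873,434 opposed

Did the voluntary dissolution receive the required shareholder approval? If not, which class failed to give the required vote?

A: 4/5 of 2042234 = 1633787.20, rounded up to 1633788; 1,633,788 required, 1,633,910 in favor — approved.
B: a majority of 4661457 is 2330729; 2,330,729 required, 2,329,556 in favor — not approved.
C: 4/5 of 8417143 = 6733714.40, rounded up to 6733715; 6,733,715 required, 6,734,101 in favor — approved.
D: 2/3 of 2683614 = 1789076; 1,789,076 required, 1,789,076 in favor — approved.

Not approved — the B shares did not give the required vote.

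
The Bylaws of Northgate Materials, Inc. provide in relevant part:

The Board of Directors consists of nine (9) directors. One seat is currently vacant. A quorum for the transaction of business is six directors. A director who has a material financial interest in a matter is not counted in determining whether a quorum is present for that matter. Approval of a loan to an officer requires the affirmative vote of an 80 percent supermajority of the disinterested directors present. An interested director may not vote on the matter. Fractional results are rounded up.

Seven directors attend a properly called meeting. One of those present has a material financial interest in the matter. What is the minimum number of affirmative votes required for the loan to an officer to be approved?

5

The loan to an officer requires four-fifths of the disinterested directors present (7 − 1 = 6).
4/5 of 6 = 4.80, rounded up to 5.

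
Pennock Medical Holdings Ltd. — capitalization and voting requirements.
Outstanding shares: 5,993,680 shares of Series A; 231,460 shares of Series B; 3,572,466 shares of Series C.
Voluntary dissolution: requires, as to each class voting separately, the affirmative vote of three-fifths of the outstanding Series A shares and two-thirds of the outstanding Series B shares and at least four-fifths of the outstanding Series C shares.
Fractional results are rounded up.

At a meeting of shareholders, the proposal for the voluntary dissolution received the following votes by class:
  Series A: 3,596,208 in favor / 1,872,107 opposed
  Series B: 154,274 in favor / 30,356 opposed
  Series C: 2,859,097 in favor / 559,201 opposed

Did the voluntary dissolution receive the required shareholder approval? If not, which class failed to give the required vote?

Not approved — the Series B shares did not give the required vote.

Series A: 3/5 of 5993680 = 3596208; 3,596,208 required, 3,596,208 in favor — approved.
Series B: 2/3 of 231460 = 154306.67, rounded up to 154307; 154,307 required, 154,274 in favor — not approved.
Series C: 4/5 of 3572466 = 2857972.80, rounded up to 2857973; 2,857,973 required, 2,859,097 in favor — approved.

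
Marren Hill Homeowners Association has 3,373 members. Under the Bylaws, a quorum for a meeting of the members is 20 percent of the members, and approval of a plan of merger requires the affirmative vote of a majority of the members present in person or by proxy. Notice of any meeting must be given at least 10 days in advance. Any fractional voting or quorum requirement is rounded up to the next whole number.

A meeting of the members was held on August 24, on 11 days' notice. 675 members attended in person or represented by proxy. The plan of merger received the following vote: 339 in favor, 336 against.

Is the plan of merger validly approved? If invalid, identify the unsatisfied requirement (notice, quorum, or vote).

Valid — all requirements satisfied.

Notice: 11 days given; 10 required. Satisfied.
Quorum: 20% of 3,373 = 674.60, rounded up to 675; 675 present. Satisfied.
Vote: requires a majority of those present (675); a majority of 675 is 338, so 338 needed; 339 in favor. Satisfied.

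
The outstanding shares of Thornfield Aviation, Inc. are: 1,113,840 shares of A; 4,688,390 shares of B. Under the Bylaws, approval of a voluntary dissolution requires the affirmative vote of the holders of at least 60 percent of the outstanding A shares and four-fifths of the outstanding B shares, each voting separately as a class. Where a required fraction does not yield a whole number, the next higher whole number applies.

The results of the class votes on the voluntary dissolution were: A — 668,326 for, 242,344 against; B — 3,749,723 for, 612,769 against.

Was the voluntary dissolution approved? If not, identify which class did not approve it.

A: 3/5 of 1113840 = 668304; 668,304 required, 668,326 in favor — approved.
B: 4/5 of 4688390 = 3750712; 3,750,712 required, 3,749,723 in favor — not approved.

Not approved — the B shares did not give the required vote.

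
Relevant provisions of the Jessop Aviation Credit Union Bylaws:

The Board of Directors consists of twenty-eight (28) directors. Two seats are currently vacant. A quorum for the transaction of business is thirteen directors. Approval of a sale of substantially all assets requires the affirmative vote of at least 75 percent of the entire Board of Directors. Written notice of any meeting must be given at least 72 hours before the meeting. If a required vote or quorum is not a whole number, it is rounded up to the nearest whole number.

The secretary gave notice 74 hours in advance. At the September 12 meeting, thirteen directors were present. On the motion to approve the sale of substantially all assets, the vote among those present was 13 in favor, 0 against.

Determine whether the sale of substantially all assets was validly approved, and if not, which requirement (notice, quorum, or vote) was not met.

Notice: 74 hours given; 72 required (74 ≥ 72). Satisfied.
Quorum: 13 present; quorum is 13. Satisfied.
Vote: the sale of substantially all assets requires three-fourths of the entire Board of Directors (28). 3/4 of 28 = 21, so 21 affirmative votes are needed; 13 voted in favor. Not satisfied.

Invalid — vote requirement not satisfied.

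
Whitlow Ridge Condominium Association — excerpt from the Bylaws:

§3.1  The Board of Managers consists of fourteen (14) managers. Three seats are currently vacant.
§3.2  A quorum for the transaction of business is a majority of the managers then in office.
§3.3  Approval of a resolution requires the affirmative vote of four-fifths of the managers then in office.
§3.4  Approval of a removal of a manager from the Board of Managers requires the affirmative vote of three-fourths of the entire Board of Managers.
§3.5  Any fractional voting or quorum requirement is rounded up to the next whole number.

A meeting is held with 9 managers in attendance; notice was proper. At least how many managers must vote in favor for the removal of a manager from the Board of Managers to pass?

11

The removal of a manager from the Board of Managers requires three-fourths of the entire Board of Managers (14).
3/4 of 14 = 10.50, rounded up to 11.
(Only 9 can vote, so the removal of a manager from the Board of Managers cannot pass at this meeting, but the required vote is still 11.)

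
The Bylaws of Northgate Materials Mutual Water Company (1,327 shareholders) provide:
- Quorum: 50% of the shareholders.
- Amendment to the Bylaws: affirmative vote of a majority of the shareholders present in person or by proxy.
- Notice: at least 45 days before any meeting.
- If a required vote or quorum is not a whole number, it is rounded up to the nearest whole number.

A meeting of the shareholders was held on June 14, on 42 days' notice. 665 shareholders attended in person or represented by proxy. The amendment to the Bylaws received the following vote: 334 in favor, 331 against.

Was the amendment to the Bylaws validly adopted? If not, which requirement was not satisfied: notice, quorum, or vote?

Invalid — notice requirement not satisfied.

Notice: 42 days given; 45 required. Not satisfied.
Quorum: 50% of 1,327 = 663.50, rounded up to 664; 665 present. Satisfied.
Vote: requires a majority of those present (665); a majority of 665 is 333, so 333 needed; 334 in favor. Satisfied.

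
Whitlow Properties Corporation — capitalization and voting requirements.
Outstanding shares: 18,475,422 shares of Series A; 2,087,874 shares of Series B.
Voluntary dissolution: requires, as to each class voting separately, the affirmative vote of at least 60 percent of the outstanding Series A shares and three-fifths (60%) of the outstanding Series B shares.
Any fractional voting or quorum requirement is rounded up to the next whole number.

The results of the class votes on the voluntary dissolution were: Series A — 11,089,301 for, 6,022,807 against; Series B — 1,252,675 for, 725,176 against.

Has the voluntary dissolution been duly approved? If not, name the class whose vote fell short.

Series A: 3/5 of 18475422 = 11085253.20, rounded up to 11085254; 11,085,254 required, 11,089,301 in favor — approved.
Series B: 3/5 of 2087874 = 1252724.40, rounded up to 1252725; 1,252,725 required, 1,252,675 in favor — not approved.

Not approved — the Series B shares did not give the required vote.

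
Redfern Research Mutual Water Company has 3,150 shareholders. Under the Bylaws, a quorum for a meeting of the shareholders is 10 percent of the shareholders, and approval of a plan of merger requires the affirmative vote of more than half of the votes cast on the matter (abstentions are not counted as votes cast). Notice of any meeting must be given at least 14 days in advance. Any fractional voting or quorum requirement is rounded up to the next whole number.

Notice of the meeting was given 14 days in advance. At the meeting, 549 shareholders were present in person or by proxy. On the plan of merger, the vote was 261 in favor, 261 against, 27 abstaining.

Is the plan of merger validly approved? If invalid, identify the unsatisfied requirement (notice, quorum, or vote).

Invalid — vote requirement not satisfied.

Notice: 14 days given; 14 required. Satisfied.
Quorum: 10% of 3,150 = 315; 549 present. Satisfied.
Vote: requires a majority of the votes cast (549 − 27 abstaining = 522); a majority of 522 is 262, so 262 needed; 261 in favor. Not satisfied.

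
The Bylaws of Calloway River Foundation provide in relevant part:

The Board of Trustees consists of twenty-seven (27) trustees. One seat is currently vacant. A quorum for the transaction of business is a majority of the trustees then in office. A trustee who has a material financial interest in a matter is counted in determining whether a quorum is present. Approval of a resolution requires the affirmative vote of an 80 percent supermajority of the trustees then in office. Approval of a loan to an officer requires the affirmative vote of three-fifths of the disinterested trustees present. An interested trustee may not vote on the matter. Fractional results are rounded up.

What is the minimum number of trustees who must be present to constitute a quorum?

14

A majority of 26 is 14.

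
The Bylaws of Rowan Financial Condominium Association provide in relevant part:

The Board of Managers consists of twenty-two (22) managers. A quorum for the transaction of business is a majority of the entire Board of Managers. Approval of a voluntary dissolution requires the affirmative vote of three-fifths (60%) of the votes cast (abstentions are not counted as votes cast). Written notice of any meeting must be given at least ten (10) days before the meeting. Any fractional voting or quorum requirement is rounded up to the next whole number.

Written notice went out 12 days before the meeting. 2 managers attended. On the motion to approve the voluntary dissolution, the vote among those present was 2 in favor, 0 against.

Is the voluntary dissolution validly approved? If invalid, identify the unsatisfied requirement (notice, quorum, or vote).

Invalid — quorum requirement not satisfied.

Notice: 12 days given; 10 required (12 ≥ 10). Satisfied.
Quorum: 2 present; quorum is 12. Not satisfied.
Vote: the voluntary dissolution requires three-fifths of the votes cast (2). 3/5 of 2 = 1.20, rounded up to 2, so 2 affirmative votes are needed; 2 voted in favor. Satisfied. (Moot — without a quorum no business can be validly transacted.)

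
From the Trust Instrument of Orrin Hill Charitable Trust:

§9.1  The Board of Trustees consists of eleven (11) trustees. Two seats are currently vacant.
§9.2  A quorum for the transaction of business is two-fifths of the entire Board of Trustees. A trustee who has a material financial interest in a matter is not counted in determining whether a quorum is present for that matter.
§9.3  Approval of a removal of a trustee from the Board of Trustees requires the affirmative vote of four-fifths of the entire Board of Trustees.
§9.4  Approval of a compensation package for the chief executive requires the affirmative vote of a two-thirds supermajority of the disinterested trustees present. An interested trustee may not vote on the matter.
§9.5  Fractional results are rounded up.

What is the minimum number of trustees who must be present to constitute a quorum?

2/5 of 11 = 4.40, rounded up to 5.

5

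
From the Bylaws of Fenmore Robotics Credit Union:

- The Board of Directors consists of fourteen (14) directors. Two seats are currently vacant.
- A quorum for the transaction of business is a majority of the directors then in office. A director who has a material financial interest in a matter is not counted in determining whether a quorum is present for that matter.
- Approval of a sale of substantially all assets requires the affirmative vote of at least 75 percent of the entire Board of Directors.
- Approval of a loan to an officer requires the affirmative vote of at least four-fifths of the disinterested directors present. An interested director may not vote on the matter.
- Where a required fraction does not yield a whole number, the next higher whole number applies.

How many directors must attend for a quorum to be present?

7

A majority of 12 is 7.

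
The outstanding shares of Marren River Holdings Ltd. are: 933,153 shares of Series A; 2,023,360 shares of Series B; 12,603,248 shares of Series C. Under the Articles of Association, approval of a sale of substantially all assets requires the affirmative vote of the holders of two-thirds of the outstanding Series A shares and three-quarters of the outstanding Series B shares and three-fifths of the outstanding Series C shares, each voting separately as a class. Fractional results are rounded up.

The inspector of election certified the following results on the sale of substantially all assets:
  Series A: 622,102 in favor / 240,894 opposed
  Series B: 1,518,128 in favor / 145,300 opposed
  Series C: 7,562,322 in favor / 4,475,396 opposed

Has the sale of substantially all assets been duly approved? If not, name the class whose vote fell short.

Series A: 2/3 of 933153 = 622102; 622,102 required, 622,102 in favor — approved.
Series B: 3/4 of 2023360 = 1517520; 1,517,520 required, 1,518,128 in favor — approved.
Series C: 3/5 of 12603248 = 7561948.80, rounded up to 7561949; 7,561,949 required, 7,562,322 in favor — approved.

Approved — every class gave the required vote.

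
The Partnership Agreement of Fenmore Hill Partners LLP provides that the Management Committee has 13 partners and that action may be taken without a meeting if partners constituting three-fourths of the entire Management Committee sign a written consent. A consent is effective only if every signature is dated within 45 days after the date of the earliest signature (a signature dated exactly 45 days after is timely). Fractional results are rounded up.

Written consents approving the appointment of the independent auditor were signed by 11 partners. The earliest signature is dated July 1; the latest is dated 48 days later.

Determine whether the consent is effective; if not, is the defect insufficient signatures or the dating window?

Signatures required: three-fourths of 13 — 3/4 of 13 = 9.75, rounded up to 10, so 10 needed; 11 signed. Sufficient.
Dating window: the latest signature is 48 days after the earliest; the limit is 45 days. Outside the window.

Not effective — dating-window requirement not satisfied.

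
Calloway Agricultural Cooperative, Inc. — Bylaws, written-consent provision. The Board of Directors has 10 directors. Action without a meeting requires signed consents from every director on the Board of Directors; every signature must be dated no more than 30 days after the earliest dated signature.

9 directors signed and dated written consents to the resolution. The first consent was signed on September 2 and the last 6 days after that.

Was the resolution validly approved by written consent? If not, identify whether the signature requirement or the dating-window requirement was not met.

Signatures required: all of 10 — unanimous means all 10, so 10 needed; 9 signed. Insufficient.
Dating window: the latest signature is 6 days after the earliest; the limit is 30 days. Within the window.

Not effective — insufficient signatures.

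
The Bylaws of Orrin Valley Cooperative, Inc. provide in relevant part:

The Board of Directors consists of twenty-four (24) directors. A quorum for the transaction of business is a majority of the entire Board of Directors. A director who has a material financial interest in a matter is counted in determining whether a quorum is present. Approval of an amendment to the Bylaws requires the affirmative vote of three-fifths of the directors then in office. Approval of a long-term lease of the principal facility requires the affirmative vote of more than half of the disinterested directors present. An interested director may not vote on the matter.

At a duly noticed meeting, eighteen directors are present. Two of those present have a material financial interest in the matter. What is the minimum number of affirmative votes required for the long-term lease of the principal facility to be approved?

9

The long-term lease of the principal facility requires a majority of the disinterested directors present (18 − 2 = 16).
A majority of 16 is 9.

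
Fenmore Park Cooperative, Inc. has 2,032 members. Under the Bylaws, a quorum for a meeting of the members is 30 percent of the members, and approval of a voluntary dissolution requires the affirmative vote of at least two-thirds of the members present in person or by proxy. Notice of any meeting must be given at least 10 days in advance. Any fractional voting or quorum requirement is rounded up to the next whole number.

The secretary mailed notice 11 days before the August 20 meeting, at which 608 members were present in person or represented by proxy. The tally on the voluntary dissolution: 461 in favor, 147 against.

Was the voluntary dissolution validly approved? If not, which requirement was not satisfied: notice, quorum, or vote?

Invalid — quorum requirement not satisfied.

Notice: 11 days given; 10 required. Satisfied.
Quorum: 30% of 2,032 = 609.60, rounded up to 610; 608 present. Not satisfied.
Vote: requires two-thirds of those present (608); 2/3 of 608 = 405.33, rounded up to 406, so 406 needed; 461 in favor. Satisfied.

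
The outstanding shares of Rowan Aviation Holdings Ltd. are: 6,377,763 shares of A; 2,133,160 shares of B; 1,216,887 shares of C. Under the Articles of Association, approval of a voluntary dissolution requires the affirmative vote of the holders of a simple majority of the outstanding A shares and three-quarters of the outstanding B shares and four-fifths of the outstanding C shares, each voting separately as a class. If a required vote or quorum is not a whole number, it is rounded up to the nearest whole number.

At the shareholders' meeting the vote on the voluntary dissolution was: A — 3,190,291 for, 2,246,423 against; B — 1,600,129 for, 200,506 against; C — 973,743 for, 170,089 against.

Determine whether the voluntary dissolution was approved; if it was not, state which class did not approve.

Approved — every class gave the required vote.

A: a majority of 6377763 is 3188882; 3,188,882 required, 3,190,291 in favor — approved.
B: 3/4 of 2133160 = 1599870; 1,599,870 required, 1,600,129 in favor — approved.
C: 4/5 of 1216887 = 973509.60, rounded up to 973510; 973,510 required, 973,743 in favor — approved.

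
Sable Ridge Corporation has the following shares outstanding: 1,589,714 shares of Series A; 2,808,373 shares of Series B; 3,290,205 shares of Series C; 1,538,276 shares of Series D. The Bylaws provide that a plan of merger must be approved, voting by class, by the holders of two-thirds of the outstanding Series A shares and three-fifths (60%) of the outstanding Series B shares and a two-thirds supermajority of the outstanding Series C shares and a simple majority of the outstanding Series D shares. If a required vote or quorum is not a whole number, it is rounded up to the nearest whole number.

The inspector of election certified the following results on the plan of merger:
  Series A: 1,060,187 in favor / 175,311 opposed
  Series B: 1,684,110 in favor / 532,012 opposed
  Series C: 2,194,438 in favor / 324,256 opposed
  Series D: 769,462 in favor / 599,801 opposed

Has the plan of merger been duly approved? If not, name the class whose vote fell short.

Series A: 2/3 of 1589714 = 1059809.33, rounded up to 1059810; 1,059,810 required, 1,060,187 in favor — approved.
Series B: 3/5 of 2808373 = 1685023.80, rounded up to 1685024; 1,685,024 required, 1,684,110 in favor — not approved.
Series C: 2/3 of 3290205 = 2193470; 2,193,470 required, 2,194,438 in favor — approved.
Series D: a majority of 1538276 is 769139; 769,139 required, 769,462 in favor — approved.

Not approved — the Series B shares did not give the required vote.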